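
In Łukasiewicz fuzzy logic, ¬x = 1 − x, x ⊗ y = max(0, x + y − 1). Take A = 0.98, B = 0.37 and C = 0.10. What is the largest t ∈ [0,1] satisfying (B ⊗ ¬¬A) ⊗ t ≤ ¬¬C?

¬A = 1 − 0.98 = 0.02
¬¬A = 1 − 0.02 = 0.98
B ⊗ ¬¬A = max(0, 0.37 + 0.98 − 1) = max(0, 0.35) = 0.35
So the left factor is B ⊗ ¬¬A = 0.35.
¬C = 1 − 0.10 = 0.90
¬¬C = 1 − 0.90 = 0.10
So the right-hand bound is ¬¬C = 0.10.
The residuum of the Łukasiewicz t-norm gives the supremum: min(1, 1 − 0.35 + 0.10).
1 − 0.35 + 0.10 = 0.75, so t = min(1, 0.75) = 0.75.
Check: 0.35 ⊗ 0.75 = max(0, 0.10) = 0.10 ≤ 0.10.

0.75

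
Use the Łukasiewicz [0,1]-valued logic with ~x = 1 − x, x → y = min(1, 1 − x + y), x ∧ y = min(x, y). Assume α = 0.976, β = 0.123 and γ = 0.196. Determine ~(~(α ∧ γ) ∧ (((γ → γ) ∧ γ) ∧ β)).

α ∧ γ = min(0.976, 0.196) = 0.196
~(α ∧ γ) = 1 − 0.196 = 0.804
γ → γ = min(1, 1 − 0.196 + 0.196) = min(1, 1.000) = 1.000
(γ → γ) ∧ γ = min(1.000, 0.196) = 0.196
((γ → γ) ∧ γ) ∧ β = min(0.196, 0.123) = 0.123
~(α ∧ γ) ∧ (((γ → γ) ∧ γ) ∧ β) = min(0.804, 0.123) = 0.123
~(~(α ∧ γ) ∧ (((γ → γ) ∧ γ) ∧ β)) = 1 − 0.123 = 0.877

0.877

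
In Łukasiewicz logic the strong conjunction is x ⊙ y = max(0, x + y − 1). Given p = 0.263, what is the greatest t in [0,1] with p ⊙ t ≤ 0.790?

1.000

The residuum of the Łukasiewicz t-norm gives the supremum: min(1, 1 − 0.263 + 0.790).
1 − 0.263 + 0.790 = 1.527, so t = min(1, 1.527) = 1.000.
Check: 0.263 ⊙ 1.000 = max(0, 0.263) = 0.263 ≤ 0.790.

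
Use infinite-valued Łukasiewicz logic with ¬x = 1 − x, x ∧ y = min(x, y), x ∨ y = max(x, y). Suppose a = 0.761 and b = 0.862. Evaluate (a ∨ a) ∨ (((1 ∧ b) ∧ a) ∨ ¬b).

a ∨ a = max(0.761, 0.761) = 0.761
1 ∧ b = min(1.000, 0.862) = 0.862
(1 ∧ b) ∧ a = min(0.862, 0.761) = 0.761
¬b = 1 − 0.862 = 0.138
((1 ∧ b) ∧ a) ∨ ¬b = max(0.761, 0.138) = 0.761
(a ∨ a) ∨ (((1 ∧ b) ∧ a) ∨ ¬b) = max(0.761, 0.761) = 0.761

0.761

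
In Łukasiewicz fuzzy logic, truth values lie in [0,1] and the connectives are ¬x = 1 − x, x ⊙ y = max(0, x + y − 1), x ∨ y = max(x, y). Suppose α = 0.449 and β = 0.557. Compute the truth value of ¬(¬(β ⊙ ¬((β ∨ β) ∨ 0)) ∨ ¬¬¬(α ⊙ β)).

0.000

β ∨ β = max(0.557, 0.557) = 0.557
(β ∨ β) ∨ 0 = max(0.557, 0.000) = 0.557
¬((β ∨ β) ∨ 0) = 1 − 0.557 = 0.443
β ⊙ ¬((β ∨ β) ∨ 0) = max(0, 0.557 + 0.443 − 1) = max(0, 0.000) = 0.000
¬(β ⊙ ¬((β ∨ β) ∨ 0)) = 1 − 0.000 = 1.000
α ⊙ β = max(0, 0.449 + 0.557 − 1) = max(0, 0.006) = 0.006
¬(α ⊙ β) = 1 − 0.006 = 0.994
¬¬(α ⊙ β) = 1 − 0.994 = 0.006
¬¬¬(α ⊙ β) = 1 − 0.006 = 0.994
¬(β ⊙ ¬((β ∨ β) ∨ 0)) ∨ ¬¬¬(α ⊙ β) = max(1.000, 0.994) = 1.000
¬(¬(β ⊙ ¬((β ∨ β) ∨ 0)) ∨ ¬¬¬(α ⊙ β)) = 1 − 1.000 = 0.000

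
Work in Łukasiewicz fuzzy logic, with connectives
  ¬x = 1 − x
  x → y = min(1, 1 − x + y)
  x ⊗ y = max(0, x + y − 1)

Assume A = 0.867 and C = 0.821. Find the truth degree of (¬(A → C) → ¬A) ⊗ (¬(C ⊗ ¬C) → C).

0.821

A → C = min(1, 1 − 0.867 + 0.821) = min(1, 0.954) = 0.954
¬(A → C) = 1 − 0.954 = 0.046
¬A = 1 − 0.867 = 0.133
¬(A → C) → ¬A = min(1, 1 − 0.046 + 0.133) = min(1, 1.087) = 1.000
¬C = 1 − 0.821 = 0.179
C ⊗ ¬C = max(0, 0.821 + 0.179 − 1) = max(0, 0.000) = 0.000
¬(C ⊗ ¬C) = 1 − 0.000 = 1.000
¬(C ⊗ ¬C) → C = min(1, 1 − 1.000 + 0.821) = min(1, 0.821) = 0.821
(¬(A → C) → ¬A) ⊗ (¬(C ⊗ ¬C) → C) = max(0, 1.000 + 0.821 − 1) = max(0, 0.821) = 0.821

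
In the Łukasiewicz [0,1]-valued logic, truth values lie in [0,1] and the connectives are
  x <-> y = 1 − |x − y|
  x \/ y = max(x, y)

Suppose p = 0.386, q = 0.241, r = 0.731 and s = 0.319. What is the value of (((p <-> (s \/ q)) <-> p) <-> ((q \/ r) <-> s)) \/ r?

0.865

s \/ q = max(0.319, 0.241) = 0.319
p <-> (s \/ q) = 1 − |0.386 − 0.319| = 1 − 0.067 = 0.933
(p <-> (s \/ q)) <-> p = 1 − |0.933 − 0.386| = 1 − 0.547 = 0.453
q \/ r = max(0.241, 0.731) = 0.731
(q \/ r) <-> s = 1 − |0.731 − 0.319| = 1 − 0.412 = 0.588
((p <-> (s \/ q)) <-> p) <-> ((q \/ r) <-> s) = 1 − |0.453 − 0.588| = 1 − 0.135 = 0.865
(((p <-> (s \/ q)) <-> p) <-> ((q \/ r) <-> s)) \/ r = max(0.865, 0.731) = 0.865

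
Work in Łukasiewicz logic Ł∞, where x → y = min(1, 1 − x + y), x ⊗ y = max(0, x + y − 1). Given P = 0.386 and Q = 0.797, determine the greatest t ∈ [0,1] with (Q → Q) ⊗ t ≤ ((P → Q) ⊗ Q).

0.797

Q → Q = min(1, 1 − 0.797 + 0.797) = min(1, 1.000) = 1.000
So the left factor is Q → Q = 1.000.
P → Q = min(1, 1 − 0.386 + 0.797) = min(1, 1.411) = 1.000
(P → Q) ⊗ Q = max(0, 1.000 + 0.797 − 1) = max(0, 0.797) = 0.797
So the right-hand bound is (P → Q) ⊗ Q = 0.797.
The residuum of the Łukasiewicz t-norm gives the supremum: min(1, 1 − 1.000 + 0.797).
1 − 1.000 + 0.797 = 0.797, so t = min(1, 0.797) = 0.797.
Check: 1.000 ⊗ 0.797 = max(0, 0.797) = 0.797 ≤ 0.797.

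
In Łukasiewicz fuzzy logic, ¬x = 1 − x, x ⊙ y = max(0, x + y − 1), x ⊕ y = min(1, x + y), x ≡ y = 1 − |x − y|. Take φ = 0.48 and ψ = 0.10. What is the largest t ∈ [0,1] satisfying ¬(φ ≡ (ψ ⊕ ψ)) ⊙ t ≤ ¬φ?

1.00

ψ ⊕ ψ = min(1, 0.10 + 0.10) = min(1, 0.20) = 0.20
φ ≡ (ψ ⊕ ψ) = 1 − |0.48 − 0.20| = 1 − 0.28 = 0.72
¬(φ ≡ (ψ ⊕ ψ)) = 1 − 0.72 = 0.28
So the left factor is ¬(φ ≡ (ψ ⊕ ψ)) = 0.28.
¬φ = 1 − 0.48 = 0.52
So the right-hand bound is ¬φ = 0.52.
The residuum of the Łukasiewicz t-norm gives the supremum: min(1, 1 − 0.28 + 0.52).
1 − 0.28 + 0.52 = 1.24, so t = min(1, 1.24) = 1.00.
Check: 0.28 ⊙ 1.00 = max(0, 0.28) = 0.28 ≤ 0.52.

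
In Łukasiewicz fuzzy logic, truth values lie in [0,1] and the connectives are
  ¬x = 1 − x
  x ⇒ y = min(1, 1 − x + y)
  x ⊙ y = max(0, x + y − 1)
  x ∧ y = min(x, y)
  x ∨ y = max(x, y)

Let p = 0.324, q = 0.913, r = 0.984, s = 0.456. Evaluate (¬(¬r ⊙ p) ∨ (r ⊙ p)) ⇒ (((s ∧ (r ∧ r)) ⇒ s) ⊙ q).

0.913

¬r = 1 − 0.984 = 0.016
¬r ⊙ p = max(0, 0.016 + 0.324 − 1) = max(0, -0.660) = 0.000
¬(¬r ⊙ p) = 1 − 0.000 = 1.000
r ⊙ p = max(0, 0.984 + 0.324 − 1) = max(0, 0.308) = 0.308
¬(¬r ⊙ p) ∨ (r ⊙ p) = max(1.000, 0.308) = 1.000
r ∧ r = min(0.984, 0.984) = 0.984
s ∧ (r ∧ r) = min(0.456, 0.984) = 0.456
(s ∧ (r ∧ r)) ⇒ s = min(1, 1 − 0.456 + 0.456) = min(1, 1.000) = 1.000
((s ∧ (r ∧ r)) ⇒ s) ⊙ q = max(0, 1.000 + 0.913 − 1) = max(0, 0.913) = 0.913
(¬(¬r ⊙ p) ∨ (r ⊙ p)) ⇒ (((s ∧ (r ∧ r)) ⇒ s) ⊙ q) = min(1, 1 − 1.000 + 0.913) = min(1, 0.913) = 0.913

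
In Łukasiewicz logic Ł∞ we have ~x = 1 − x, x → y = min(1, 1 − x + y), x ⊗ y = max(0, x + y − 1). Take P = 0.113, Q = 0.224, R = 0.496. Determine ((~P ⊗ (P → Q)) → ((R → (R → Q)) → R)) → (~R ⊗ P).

0.391

~P = 1 − 0.113 = 0.887
P → Q = min(1, 1 − 0.113 + 0.224) = min(1, 1.111) = 1.000
~P ⊗ (P → Q) = max(0, 0.887 + 1.000 − 1) = max(0, 0.887) = 0.887
R → Q = min(1, 1 − 0.496 + 0.224) = min(1, 0.728) = 0.728
R → (R → Q) = min(1, 1 − 0.496 + 0.728) = min(1, 1.232) = 1.000
(R → (R → Q)) → R = min(1, 1 − 1.000 + 0.496) = min(1, 0.496) = 0.496
(~P ⊗ (P → Q)) → ((R → (R → Q)) → R) = min(1, 1 − 0.887 + 0.496) = min(1, 0.609) = 0.609
~R = 1 − 0.496 = 0.504
~R ⊗ P = max(0, 0.504 + 0.113 − 1) = max(0, -0.383) = 0.000
((~P ⊗ (P → Q)) → ((R → (R → Q)) → R)) → (~R ⊗ P) = min(1, 1 − 0.609 + 0.000) = min(1, 0.391) = 0.391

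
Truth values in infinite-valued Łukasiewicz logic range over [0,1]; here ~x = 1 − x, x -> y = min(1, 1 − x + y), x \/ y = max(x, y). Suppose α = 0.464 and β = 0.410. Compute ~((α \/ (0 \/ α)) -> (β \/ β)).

0 \/ α = max(0.000, 0.464) = 0.464
α \/ (0 \/ α) = max(0.464, 0.464) = 0.464
β \/ β = max(0.410, 0.410) = 0.410
(α \/ (0 \/ α)) -> (β \/ β) = min(1, 1 − 0.464 + 0.410) = min(1, 0.946) = 0.946
~((α \/ (0 \/ α)) -> (β \/ β)) = 1 − 0.946 = 0.054

0.054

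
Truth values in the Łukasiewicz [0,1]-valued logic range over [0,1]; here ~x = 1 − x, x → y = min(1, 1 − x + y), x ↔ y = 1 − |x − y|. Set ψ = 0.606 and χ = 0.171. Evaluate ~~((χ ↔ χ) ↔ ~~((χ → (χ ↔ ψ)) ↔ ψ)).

0.606

χ ↔ χ = 1 − |0.171 − 0.171| = 1 − 0.000 = 1.000
χ ↔ ψ = 1 − |0.171 − 0.606| = 1 − 0.435 = 0.565
χ → (χ ↔ ψ) = min(1, 1 − 0.171 + 0.565) = min(1, 1.394) = 1.000
(χ → (χ ↔ ψ)) ↔ ψ = 1 − |1.000 − 0.606| = 1 − 0.394 = 0.606
~((χ → (χ ↔ ψ)) ↔ ψ) = 1 − 0.606 = 0.394
~~((χ → (χ ↔ ψ)) ↔ ψ) = 1 − 0.394 = 0.606
(χ ↔ χ) ↔ ~~((χ → (χ ↔ ψ)) ↔ ψ) = 1 − |1.000 − 0.606| = 1 − 0.394 = 0.606
~((χ ↔ χ) ↔ ~~((χ → (χ ↔ ψ)) ↔ ψ)) = 1 − 0.606 = 0.394
~~((χ ↔ χ) ↔ ~~((χ → (χ ↔ ψ)) ↔ ψ)) = 1 − 0.394 = 0.606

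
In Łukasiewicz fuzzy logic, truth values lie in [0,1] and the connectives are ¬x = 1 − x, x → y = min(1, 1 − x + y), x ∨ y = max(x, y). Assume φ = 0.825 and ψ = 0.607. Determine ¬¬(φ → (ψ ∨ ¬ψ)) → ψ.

¬ψ = 1 − 0.607 = 0.393
ψ ∨ ¬ψ = max(0.607, 0.393) = 0.607
φ → (ψ ∨ ¬ψ) = min(1, 1 − 0.825 + 0.607) = min(1, 0.782) = 0.782
¬(φ → (ψ ∨ ¬ψ)) = 1 − 0.782 = 0.218
¬¬(φ → (ψ ∨ ¬ψ)) = 1 − 0.218 = 0.782
¬¬(φ → (ψ ∨ ¬ψ)) → ψ = min(1, 1 − 0.782 + 0.607) = min(1, 0.825) = 0.825

0.825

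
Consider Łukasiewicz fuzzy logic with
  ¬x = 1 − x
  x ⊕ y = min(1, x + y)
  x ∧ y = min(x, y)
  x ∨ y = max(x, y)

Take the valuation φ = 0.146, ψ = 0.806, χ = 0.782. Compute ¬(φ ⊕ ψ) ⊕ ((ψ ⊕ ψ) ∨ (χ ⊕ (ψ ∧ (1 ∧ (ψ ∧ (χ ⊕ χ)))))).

1.000

φ ⊕ ψ = min(1, 0.146 + 0.806) = min(1, 0.952) = 0.952
¬(φ ⊕ ψ) = 1 − 0.952 = 0.048
ψ ⊕ ψ = min(1, 0.806 + 0.806) = min(1, 1.612) = 1.000
χ ⊕ χ = min(1, 0.782 + 0.782) = min(1, 1.564) = 1.000
ψ ∧ (χ ⊕ χ) = min(0.806, 1.000) = 0.806
1 ∧ (ψ ∧ (χ ⊕ χ)) = min(1.000, 0.806) = 0.806
ψ ∧ (1 ∧ (ψ ∧ (χ ⊕ χ))) = min(0.806, 0.806) = 0.806
χ ⊕ (ψ ∧ (1 ∧ (ψ ∧ (χ ⊕ χ)))) = min(1, 0.782 + 0.806) = min(1, 1.588) = 1.000
(ψ ⊕ ψ) ∨ (χ ⊕ (ψ ∧ (1 ∧ (ψ ∧ (χ ⊕ χ))))) = max(1.000, 1.000) = 1.000
¬(φ ⊕ ψ) ⊕ ((ψ ⊕ ψ) ∨ (χ ⊕ (ψ ∧ (1 ∧ (ψ ∧ (χ ⊕ χ)))))) = min(1, 0.048 + 1.000) = min(1, 1.048) = 1.000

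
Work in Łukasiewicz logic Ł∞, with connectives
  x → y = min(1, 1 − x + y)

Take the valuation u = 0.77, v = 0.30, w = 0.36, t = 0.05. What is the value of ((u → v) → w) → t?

0.22

u → v = min(1, 1 − 0.77 + 0.30) = min(1, 0.53) = 0.53
(u → v) → w = min(1, 1 − 0.53 + 0.36) = min(1, 0.83) = 0.83
((u → v) → w) → t = min(1, 1 − 0.83 + 0.05) = min(1, 0.22) = 0.22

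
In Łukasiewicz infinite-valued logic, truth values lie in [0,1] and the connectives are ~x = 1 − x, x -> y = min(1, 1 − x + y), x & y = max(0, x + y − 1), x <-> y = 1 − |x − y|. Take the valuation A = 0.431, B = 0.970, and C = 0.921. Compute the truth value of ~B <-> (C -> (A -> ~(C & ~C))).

~B = 1 − 0.970 = 0.030
~C = 1 − 0.921 = 0.079
C & ~C = max(0, 0.921 + 0.079 − 1) = max(0, 0.000) = 0.000
~(C & ~C) = 1 − 0.000 = 1.000
A -> ~(C & ~C) = min(1, 1 − 0.431 + 1.000) = min(1, 1.569) = 1.000
C -> (A -> ~(C & ~C)) = min(1, 1 − 0.921 + 1.000) = min(1, 1.079) = 1.000
~B <-> (C -> (A -> ~(C & ~C))) = 1 − |0.030 − 1.000| = 1 − 0.970 = 0.030

0.030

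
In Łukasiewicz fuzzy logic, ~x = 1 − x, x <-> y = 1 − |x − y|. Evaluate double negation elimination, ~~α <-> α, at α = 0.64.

1.00

~α = 1 − 0.64 = 0.36
~~α = 1 − 0.36 = 0.64
~~α <-> α = 1 − |0.64 − 0.64| = 1 − 0.00 = 1.00
(As expected: always 1 in Ł∞ since negation is involutive.)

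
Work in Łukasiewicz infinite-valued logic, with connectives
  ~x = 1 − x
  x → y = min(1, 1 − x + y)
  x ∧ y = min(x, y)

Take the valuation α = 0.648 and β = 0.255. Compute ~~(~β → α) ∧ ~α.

~β = 1 − 0.255 = 0.745
~β → α = min(1, 1 − 0.745 + 0.648) = min(1, 0.903) = 0.903
~(~β → α) = 1 − 0.903 = 0.097
~~(~β → α) = 1 − 0.097 = 0.903
~α = 1 − 0.648 = 0.352
~~(~β → α) ∧ ~α = min(0.903, 0.352) = 0.352

0.352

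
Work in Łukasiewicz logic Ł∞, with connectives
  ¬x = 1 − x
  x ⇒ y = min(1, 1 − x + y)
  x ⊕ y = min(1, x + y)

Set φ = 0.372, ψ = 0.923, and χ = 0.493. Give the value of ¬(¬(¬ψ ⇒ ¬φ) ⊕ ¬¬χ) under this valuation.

¬ψ = 1 − 0.923 = 0.077
¬φ = 1 − 0.372 = 0.628
¬ψ ⇒ ¬φ = min(1, 1 − 0.077 + 0.628) = min(1, 1.551) = 1.000
¬(¬ψ ⇒ ¬φ) = 1 − 1.000 = 0.000
¬χ = 1 − 0.493 = 0.507
¬¬χ = 1 − 0.507 = 0.493
¬(¬ψ ⇒ ¬φ) ⊕ ¬¬χ = min(1, 0.000 + 0.493) = min(1, 0.493) = 0.493
¬(¬(¬ψ ⇒ ¬φ) ⊕ ¬¬χ) = 1 − 0.493 = 0.507

0.507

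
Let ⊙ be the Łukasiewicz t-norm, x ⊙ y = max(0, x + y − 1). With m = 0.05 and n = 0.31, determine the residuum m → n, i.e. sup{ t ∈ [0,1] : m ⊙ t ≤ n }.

1.00

The residuum of the Łukasiewicz t-norm gives the supremum: min(1, 1 − 0.05 + 0.31).
1 − 0.05 + 0.31 = 1.26, so t = min(1, 1.26) = 1.00.
Check: 0.05 ⊙ 1.00 = max(0, 0.05) = 0.05 ≤ 0.31.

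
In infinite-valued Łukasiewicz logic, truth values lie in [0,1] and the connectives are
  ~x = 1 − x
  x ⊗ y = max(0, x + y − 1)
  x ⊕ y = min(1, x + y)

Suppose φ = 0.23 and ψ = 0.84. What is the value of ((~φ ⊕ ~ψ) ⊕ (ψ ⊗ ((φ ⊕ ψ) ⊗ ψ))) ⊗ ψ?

0.84

~φ = 1 − 0.23 = 0.77
~ψ = 1 − 0.84 = 0.16
~φ ⊕ ~ψ = min(1, 0.77 + 0.16) = min(1, 0.93) = 0.93
φ ⊕ ψ = min(1, 0.23 + 0.84) = min(1, 1.07) = 1.00
(φ ⊕ ψ) ⊗ ψ = max(0, 1.00 + 0.84 − 1) = max(0, 0.84) = 0.84
ψ ⊗ ((φ ⊕ ψ) ⊗ ψ) = max(0, 0.84 + 0.84 − 1) = max(0, 0.68) = 0.68
(~φ ⊕ ~ψ) ⊕ (ψ ⊗ ((φ ⊕ ψ) ⊗ ψ)) = min(1, 0.93 + 0.68) = min(1, 1.61) = 1.00
((~φ ⊕ ~ψ) ⊕ (ψ ⊗ ((φ ⊕ ψ) ⊗ ψ))) ⊗ ψ = max(0, 1.00 + 0.84 − 1) = max(0, 0.84) = 0.84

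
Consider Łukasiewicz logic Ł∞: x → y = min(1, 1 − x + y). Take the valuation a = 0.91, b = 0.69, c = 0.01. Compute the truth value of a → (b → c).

0.41

b → c = min(1, 1 − 0.69 + 0.01) = min(1, 0.32) = 0.32
a → (b → c) = min(1, 1 − 0.91 + 0.32) = min(1, 0.41) = 0.41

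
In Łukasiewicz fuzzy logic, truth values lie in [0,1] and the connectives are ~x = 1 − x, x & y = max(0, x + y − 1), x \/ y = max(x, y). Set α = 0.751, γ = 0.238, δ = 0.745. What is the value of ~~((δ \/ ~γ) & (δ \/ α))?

0.513

~γ = 1 − 0.238 = 0.762
δ \/ ~γ = max(0.745, 0.762) = 0.762
δ \/ α = max(0.745, 0.751) = 0.751
(δ \/ ~γ) & (δ \/ α) = max(0, 0.762 + 0.751 − 1) = max(0, 0.513) = 0.513
~((δ \/ ~γ) & (δ \/ α)) = 1 − 0.513 = 0.487
~~((δ \/ ~γ) & (δ \/ α)) = 1 − 0.487 = 0.513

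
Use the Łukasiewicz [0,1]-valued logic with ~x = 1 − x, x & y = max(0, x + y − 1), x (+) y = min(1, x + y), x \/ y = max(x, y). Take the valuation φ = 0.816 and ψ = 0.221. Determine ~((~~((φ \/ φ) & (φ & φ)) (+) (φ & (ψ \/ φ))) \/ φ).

φ \/ φ = max(0.816, 0.816) = 0.816
φ & φ = max(0, 0.816 + 0.816 − 1) = max(0, 0.632) = 0.632
(φ \/ φ) & (φ & φ) = max(0, 0.816 + 0.632 − 1) = max(0, 0.448) = 0.448
~((φ \/ φ) & (φ & φ)) = 1 − 0.448 = 0.552
~~((φ \/ φ) & (φ & φ)) = 1 − 0.552 = 0.448
ψ \/ φ = max(0.221, 0.816) = 0.816
φ & (ψ \/ φ) = max(0, 0.816 + 0.816 − 1) = max(0, 0.632) = 0.632
~~((φ \/ φ) & (φ & φ)) (+) (φ & (ψ \/ φ)) = min(1, 0.448 + 0.632) = min(1, 1.080) = 1.000
(~~((φ \/ φ) & (φ & φ)) (+) (φ & (ψ \/ φ))) \/ φ = max(1.000, 0.816) = 1.000
~((~~((φ \/ φ) & (φ & φ)) (+) (φ & (ψ \/ φ))) \/ φ) = 1 − 1.000 = 0.000

0.000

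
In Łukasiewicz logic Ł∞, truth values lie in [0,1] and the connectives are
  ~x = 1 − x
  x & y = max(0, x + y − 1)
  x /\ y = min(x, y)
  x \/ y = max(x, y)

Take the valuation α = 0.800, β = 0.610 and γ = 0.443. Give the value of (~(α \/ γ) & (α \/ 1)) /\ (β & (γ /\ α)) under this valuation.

α \/ γ = max(0.800, 0.443) = 0.800
~(α \/ γ) = 1 − 0.800 = 0.200
α \/ 1 = max(0.800, 1.000) = 1.000
~(α \/ γ) & (α \/ 1) = max(0, 0.200 + 1.000 − 1) = max(0, 0.200) = 0.200
γ /\ α = min(0.443, 0.800) = 0.443
β & (γ /\ α) = max(0, 0.610 + 0.443 − 1) = max(0, 0.053) = 0.053
(~(α \/ γ) & (α \/ 1)) /\ (β & (γ /\ α)) = min(0.200, 0.053) = 0.053

0.053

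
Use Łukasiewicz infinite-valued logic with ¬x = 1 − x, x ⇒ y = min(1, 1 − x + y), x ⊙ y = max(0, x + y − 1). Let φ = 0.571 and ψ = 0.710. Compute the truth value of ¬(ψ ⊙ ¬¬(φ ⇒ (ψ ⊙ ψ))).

0.441

ψ ⊙ ψ = max(0, 0.710 + 0.710 − 1) = max(0, 0.420) = 0.420
φ ⇒ (ψ ⊙ ψ) = min(1, 1 − 0.571 + 0.420) = min(1, 0.849) = 0.849
¬(φ ⇒ (ψ ⊙ ψ)) = 1 − 0.849 = 0.151
¬¬(φ ⇒ (ψ ⊙ ψ)) = 1 − 0.151 = 0.849
ψ ⊙ ¬¬(φ ⇒ (ψ ⊙ ψ)) = max(0, 0.710 + 0.849 − 1) = max(0, 0.559) = 0.559
¬(ψ ⊙ ¬¬(φ ⇒ (ψ ⊙ ψ))) = 1 − 0.559 = 0.441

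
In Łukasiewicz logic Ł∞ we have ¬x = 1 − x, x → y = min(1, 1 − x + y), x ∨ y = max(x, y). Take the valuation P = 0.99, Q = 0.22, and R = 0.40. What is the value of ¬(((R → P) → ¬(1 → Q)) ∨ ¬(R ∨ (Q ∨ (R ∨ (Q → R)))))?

0.22

R → P = min(1, 1 − 0.40 + 0.99) = min(1, 1.59) = 1.00
1 → Q = min(1, 1 − 1.00 + 0.22) = min(1, 0.22) = 0.22
¬(1 → Q) = 1 − 0.22 = 0.78
(R → P) → ¬(1 → Q) = min(1, 1 − 1.00 + 0.78) = min(1, 0.78) = 0.78
Q → R = min(1, 1 − 0.22 + 0.40) = min(1, 1.18) = 1.00
R ∨ (Q → R) = max(0.40, 1.00) = 1.00
Q ∨ (R ∨ (Q → R)) = max(0.22, 1.00) = 1.00
R ∨ (Q ∨ (R ∨ (Q → R))) = max(0.40, 1.00) = 1.00
¬(R ∨ (Q ∨ (R ∨ (Q → R)))) = 1 − 1.00 = 0.00
((R → P) → ¬(1 → Q)) ∨ ¬(R ∨ (Q ∨ (R ∨ (Q → R)))) = max(0.78, 0.00) = 0.78
¬(((R → P) → ¬(1 → Q)) ∨ ¬(R ∨ (Q ∨ (R ∨ (Q → R))))) = 1 − 0.78 = 0.22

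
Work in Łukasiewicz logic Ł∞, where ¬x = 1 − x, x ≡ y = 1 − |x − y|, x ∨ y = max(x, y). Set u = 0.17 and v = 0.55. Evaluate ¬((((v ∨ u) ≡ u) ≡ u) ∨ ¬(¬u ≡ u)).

0.34

v ∨ u = max(0.55, 0.17) = 0.55
(v ∨ u) ≡ u = 1 − |0.55 − 0.17| = 1 − 0.38 = 0.62
((v ∨ u) ≡ u) ≡ u = 1 − |0.62 − 0.17| = 1 − 0.45 = 0.55
¬u = 1 − 0.17 = 0.83
¬u ≡ u = 1 − |0.83 − 0.17| = 1 − 0.66 = 0.34
¬(¬u ≡ u) = 1 − 0.34 = 0.66
(((v ∨ u) ≡ u) ≡ u) ∨ ¬(¬u ≡ u) = max(0.55, 0.66) = 0.66
¬((((v ∨ u) ≡ u) ≡ u) ∨ ¬(¬u ≡ u)) = 1 − 0.66 = 0.34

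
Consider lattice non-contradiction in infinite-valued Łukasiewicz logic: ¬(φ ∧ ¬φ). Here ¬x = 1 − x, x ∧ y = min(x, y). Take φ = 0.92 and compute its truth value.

0.92

¬φ = 1 − 0.92 = 0.08
φ ∧ ¬φ = min(0.92, 0.08) = 0.08
¬(φ ∧ ¬φ) = 1 − 0.08 = 0.92
(The value 0.92 < 1 shows this instance is not satisfied; not a Ł∞-tautology — its value is 1 − min(a, 1−a).)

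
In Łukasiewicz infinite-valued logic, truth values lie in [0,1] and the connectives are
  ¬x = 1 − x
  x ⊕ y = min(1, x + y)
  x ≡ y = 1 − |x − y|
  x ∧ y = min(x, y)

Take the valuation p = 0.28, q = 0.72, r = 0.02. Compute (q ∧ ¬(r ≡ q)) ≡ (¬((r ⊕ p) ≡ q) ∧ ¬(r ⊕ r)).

0.72

r ≡ q = 1 − |0.02 − 0.72| = 1 − 0.70 = 0.30
¬(r ≡ q) = 1 − 0.30 = 0.70
q ∧ ¬(r ≡ q) = min(0.72, 0.70) = 0.70
r ⊕ p = min(1, 0.02 + 0.28) = min(1, 0.30) = 0.30
(r ⊕ p) ≡ q = 1 − |0.30 − 0.72| = 1 − 0.42 = 0.58
¬((r ⊕ p) ≡ q) = 1 − 0.58 = 0.42
r ⊕ r = min(1, 0.02 + 0.02) = min(1, 0.04) = 0.04
¬(r ⊕ r) = 1 − 0.04 = 0.96
¬((r ⊕ p) ≡ q) ∧ ¬(r ⊕ r) = min(0.42, 0.96) = 0.42
(q ∧ ¬(r ≡ q)) ≡ (¬((r ⊕ p) ≡ q) ∧ ¬(r ⊕ r)) = 1 − |0.70 − 0.42| = 1 − 0.28 = 0.72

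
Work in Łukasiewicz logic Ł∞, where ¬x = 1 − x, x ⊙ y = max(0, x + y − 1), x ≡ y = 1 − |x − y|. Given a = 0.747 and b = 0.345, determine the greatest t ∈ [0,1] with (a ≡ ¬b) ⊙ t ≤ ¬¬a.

0.839

¬b = 1 − 0.345 = 0.655
a ≡ ¬b = 1 − |0.747 − 0.655| = 1 − 0.092 = 0.908
So the left factor is a ≡ ¬b = 0.908.
¬a = 1 − 0.747 = 0.253
¬¬a = 1 − 0.253 = 0.747
So the right-hand bound is ¬¬a = 0.747.
The residuum of the Łukasiewicz t-norm gives the supremum: min(1, 1 − 0.908 + 0.747).
1 − 0.908 + 0.747 = 0.839, so t = min(1, 0.839) = 0.839.
Check: 0.908 ⊙ 0.839 = max(0, 0.747) = 0.747 ≤ 0.747.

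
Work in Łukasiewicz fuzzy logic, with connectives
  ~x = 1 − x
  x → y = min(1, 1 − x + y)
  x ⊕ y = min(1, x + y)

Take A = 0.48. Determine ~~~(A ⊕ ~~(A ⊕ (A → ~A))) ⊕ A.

0.48

~A = 1 − 0.48 = 0.52
A → ~A = min(1, 1 − 0.48 + 0.52) = min(1, 1.04) = 1.00
A ⊕ (A → ~A) = min(1, 0.48 + 1.00) = min(1, 1.48) = 1.00
~(A ⊕ (A → ~A)) = 1 − 1.00 = 0.00
~~(A ⊕ (A → ~A)) = 1 − 0.00 = 1.00
A ⊕ ~~(A ⊕ (A → ~A)) = min(1, 0.48 + 1.00) = min(1, 1.48) = 1.00
~(A ⊕ ~~(A ⊕ (A → ~A))) = 1 − 1.00 = 0.00
~~(A ⊕ ~~(A ⊕ (A → ~A))) = 1 − 0.00 = 1.00
~~~(A ⊕ ~~(A ⊕ (A → ~A))) = 1 − 1.00 = 0.00
~~~(A ⊕ ~~(A ⊕ (A → ~A))) ⊕ A = min(1, 0.00 + 0.48) = min(1, 0.48) = 0.48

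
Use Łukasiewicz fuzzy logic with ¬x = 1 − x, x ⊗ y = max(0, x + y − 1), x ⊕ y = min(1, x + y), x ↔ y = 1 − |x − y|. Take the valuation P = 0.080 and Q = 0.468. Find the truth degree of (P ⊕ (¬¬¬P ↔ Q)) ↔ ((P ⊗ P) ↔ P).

0.708

¬P = 1 − 0.080 = 0.920
¬¬P = 1 − 0.920 = 0.080
¬¬¬P = 1 − 0.080 = 0.920
¬¬¬P ↔ Q = 1 − |0.920 − 0.468| = 1 − 0.452 = 0.548
P ⊕ (¬¬¬P ↔ Q) = min(1, 0.080 + 0.548) = min(1, 0.628) = 0.628
P ⊗ P = max(0, 0.080 + 0.080 − 1) = max(0, -0.840) = 0.000
(P ⊗ P) ↔ P = 1 − |0.000 − 0.080| = 1 − 0.080 = 0.920
(P ⊕ (¬¬¬P ↔ Q)) ↔ ((P ⊗ P) ↔ P) = 1 − |0.628 − 0.920| = 1 − 0.292 = 0.708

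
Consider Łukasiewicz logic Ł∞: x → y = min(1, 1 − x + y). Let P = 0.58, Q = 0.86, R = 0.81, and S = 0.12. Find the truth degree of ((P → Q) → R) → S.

P → Q = min(1, 1 − 0.58 + 0.86) = min(1, 1.28) = 1.00
(P → Q) → R = min(1, 1 − 1.00 + 0.81) = min(1, 0.81) = 0.81
((P → Q) → R) → S = min(1, 1 − 0.81 + 0.12) = min(1, 0.31) = 0.31

0.31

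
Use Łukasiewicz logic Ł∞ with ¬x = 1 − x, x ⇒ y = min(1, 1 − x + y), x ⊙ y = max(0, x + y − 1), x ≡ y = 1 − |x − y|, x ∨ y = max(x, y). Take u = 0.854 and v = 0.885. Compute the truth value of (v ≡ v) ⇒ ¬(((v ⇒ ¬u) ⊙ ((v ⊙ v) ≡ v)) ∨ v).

0.115

v ≡ v = 1 − |0.885 − 0.885| = 1 − 0.000 = 1.000
¬u = 1 − 0.854 = 0.146
v ⇒ ¬u = min(1, 1 − 0.885 + 0.146) = min(1, 0.261) = 0.261
v ⊙ v = max(0, 0.885 + 0.885 − 1) = max(0, 0.770) = 0.770
(v ⊙ v) ≡ v = 1 − |0.770 − 0.885| = 1 − 0.115 = 0.885
(v ⇒ ¬u) ⊙ ((v ⊙ v) ≡ v) = max(0, 0.261 + 0.885 − 1) = max(0, 0.146) = 0.146
((v ⇒ ¬u) ⊙ ((v ⊙ v) ≡ v)) ∨ v = max(0.146, 0.885) = 0.885
¬(((v ⇒ ¬u) ⊙ ((v ⊙ v) ≡ v)) ∨ v) = 1 − 0.885 = 0.115
(v ≡ v) ⇒ ¬(((v ⇒ ¬u) ⊙ ((v ⊙ v) ≡ v)) ∨ v) = min(1, 1 − 1.000 + 0.115) = min(1, 0.115) = 0.115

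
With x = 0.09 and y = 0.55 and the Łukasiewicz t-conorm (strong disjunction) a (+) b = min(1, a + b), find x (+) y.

x (+) y = min(1, 0.09 + 0.55) = min(1, 0.64) = 0.64
For comparison, the Gödel t-conorm max(a, b) would give 0.55.

0.64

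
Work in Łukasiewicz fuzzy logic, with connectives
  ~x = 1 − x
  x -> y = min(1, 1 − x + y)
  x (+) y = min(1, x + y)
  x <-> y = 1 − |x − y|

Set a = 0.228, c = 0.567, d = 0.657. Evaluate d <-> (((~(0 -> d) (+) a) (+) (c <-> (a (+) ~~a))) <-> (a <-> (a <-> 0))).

0 -> d = min(1, 1 − 0.000 + 0.657) = min(1, 1.657) = 1.000
~(0 -> d) = 1 − 1.000 = 0.000
~(0 -> d) (+) a = min(1, 0.000 + 0.228) = min(1, 0.228) = 0.228
~a = 1 − 0.228 = 0.772
~~a = 1 − 0.772 = 0.228
a (+) ~~a = min(1, 0.228 + 0.228) = min(1, 0.456) = 0.456
c <-> (a (+) ~~a) = 1 − |0.567 − 0.456| = 1 − 0.111 = 0.889
(~(0 -> d) (+) a) (+) (c <-> (a (+) ~~a)) = min(1, 0.228 + 0.889) = min(1, 1.117) = 1.000
a <-> 0 = 1 − |0.228 − 0.000| = 1 − 0.228 = 0.772
a <-> (a <-> 0) = 1 − |0.228 − 0.772| = 1 − 0.544 = 0.456
((~(0 -> d) (+) a) (+) (c <-> (a (+) ~~a))) <-> (a <-> (a <-> 0)) = 1 − |1.000 − 0.456| = 1 − 0.544 = 0.456
d <-> (((~(0 -> d) (+) a) (+) (c <-> (a (+) ~~a))) <-> (a <-> (a <-> 0))) = 1 − |0.657 − 0.456| = 1 − 0.201 = 0.799

0.799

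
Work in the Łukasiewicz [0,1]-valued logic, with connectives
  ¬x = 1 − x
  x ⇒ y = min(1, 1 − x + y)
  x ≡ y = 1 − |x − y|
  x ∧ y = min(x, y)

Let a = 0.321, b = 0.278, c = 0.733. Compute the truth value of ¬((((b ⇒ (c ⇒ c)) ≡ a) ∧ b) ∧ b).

0.722

c ⇒ c = min(1, 1 − 0.733 + 0.733) = min(1, 1.000) = 1.000
b ⇒ (c ⇒ c) = min(1, 1 − 0.278 + 1.000) = min(1, 1.722) = 1.000
(b ⇒ (c ⇒ c)) ≡ a = 1 − |1.000 − 0.321| = 1 − 0.679 = 0.321
((b ⇒ (c ⇒ c)) ≡ a) ∧ b = min(0.321, 0.278) = 0.278
(((b ⇒ (c ⇒ c)) ≡ a) ∧ b) ∧ b = min(0.278, 0.278) = 0.278
¬((((b ⇒ (c ⇒ c)) ≡ a) ∧ b) ∧ b) = 1 − 0.278 = 0.722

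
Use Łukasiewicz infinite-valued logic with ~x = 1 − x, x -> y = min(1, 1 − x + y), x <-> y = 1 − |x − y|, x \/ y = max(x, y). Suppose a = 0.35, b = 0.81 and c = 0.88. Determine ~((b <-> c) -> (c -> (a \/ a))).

b <-> c = 1 − |0.81 − 0.88| = 1 − 0.07 = 0.93
a \/ a = max(0.35, 0.35) = 0.35
c -> (a \/ a) = min(1, 1 − 0.88 + 0.35) = min(1, 0.47) = 0.47
(b <-> c) -> (c -> (a \/ a)) = min(1, 1 − 0.93 + 0.47) = min(1, 0.54) = 0.54
~((b <-> c) -> (c -> (a \/ a))) = 1 − 0.54 = 0.46

0.46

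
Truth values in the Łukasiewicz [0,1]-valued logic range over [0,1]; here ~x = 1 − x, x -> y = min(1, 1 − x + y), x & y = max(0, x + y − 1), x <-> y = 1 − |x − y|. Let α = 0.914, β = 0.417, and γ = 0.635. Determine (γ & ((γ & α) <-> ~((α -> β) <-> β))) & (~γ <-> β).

γ & α = max(0, 0.635 + 0.914 − 1) = max(0, 0.549) = 0.549
α -> β = min(1, 1 − 0.914 + 0.417) = min(1, 0.503) = 0.503
(α -> β) <-> β = 1 − |0.503 − 0.417| = 1 − 0.086 = 0.914
~((α -> β) <-> β) = 1 − 0.914 = 0.086
(γ & α) <-> ~((α -> β) <-> β) = 1 − |0.549 − 0.086| = 1 − 0.463 = 0.537
γ & ((γ & α) <-> ~((α -> β) <-> β)) = max(0, 0.635 + 0.537 − 1) = max(0, 0.172) = 0.172
~γ = 1 − 0.635 = 0.365
~γ <-> β = 1 − |0.365 − 0.417| = 1 − 0.052 = 0.948
(γ & ((γ & α) <-> ~((α -> β) <-> β))) & (~γ <-> β) = max(0, 0.172 + 0.948 − 1) = max(0, 0.120) = 0.120

0.120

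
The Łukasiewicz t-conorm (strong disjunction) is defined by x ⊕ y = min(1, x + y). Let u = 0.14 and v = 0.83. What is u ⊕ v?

u ⊕ v = min(1, 0.14 + 0.83) = min(1, 0.97) = 0.97
For comparison, the Gödel t-conorm max(x, y) would give 0.83.

0.97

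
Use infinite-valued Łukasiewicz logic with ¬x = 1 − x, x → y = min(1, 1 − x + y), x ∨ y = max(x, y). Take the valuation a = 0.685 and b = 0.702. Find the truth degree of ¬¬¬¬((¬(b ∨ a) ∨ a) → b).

1.000

b ∨ a = max(0.702, 0.685) = 0.702
¬(b ∨ a) = 1 − 0.702 = 0.298
¬(b ∨ a) ∨ a = max(0.298, 0.685) = 0.685
(¬(b ∨ a) ∨ a) → b = min(1, 1 − 0.685 + 0.702) = min(1, 1.017) = 1.000
¬((¬(b ∨ a) ∨ a) → b) = 1 − 1.000 = 0.000
¬¬((¬(b ∨ a) ∨ a) → b) = 1 − 0.000 = 1.000
¬¬¬((¬(b ∨ a) ∨ a) → b) = 1 − 1.000 = 0.000
¬¬¬¬((¬(b ∨ a) ∨ a) → b) = 1 − 0.000 = 1.000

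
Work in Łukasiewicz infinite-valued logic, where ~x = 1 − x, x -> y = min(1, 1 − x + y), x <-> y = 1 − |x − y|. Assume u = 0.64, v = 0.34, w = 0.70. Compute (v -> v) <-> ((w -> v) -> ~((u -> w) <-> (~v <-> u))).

v -> v = min(1, 1 − 0.34 + 0.34) = min(1, 1.00) = 1.00
w -> v = min(1, 1 − 0.70 + 0.34) = min(1, 0.64) = 0.64
u -> w = min(1, 1 − 0.64 + 0.70) = min(1, 1.06) = 1.00
~v = 1 − 0.34 = 0.66
~v <-> u = 1 − |0.66 − 0.64| = 1 − 0.02 = 0.98
(u -> w) <-> (~v <-> u) = 1 − |1.00 − 0.98| = 1 − 0.02 = 0.98
~((u -> w) <-> (~v <-> u)) = 1 − 0.98 = 0.02
(w -> v) -> ~((u -> w) <-> (~v <-> u)) = min(1, 1 − 0.64 + 0.02) = min(1, 0.38) = 0.38
(v -> v) <-> ((w -> v) -> ~((u -> w) <-> (~v <-> u))) = 1 − |1.00 − 0.38| = 1 − 0.62 = 0.38

0.38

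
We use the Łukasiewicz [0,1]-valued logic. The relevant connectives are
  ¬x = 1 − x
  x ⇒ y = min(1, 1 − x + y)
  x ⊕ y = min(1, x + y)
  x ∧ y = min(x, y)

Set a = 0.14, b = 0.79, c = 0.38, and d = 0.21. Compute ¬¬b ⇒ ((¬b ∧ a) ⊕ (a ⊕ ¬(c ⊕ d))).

0.90

¬b = 1 − 0.79 = 0.21
¬¬b = 1 − 0.21 = 0.79
¬b ∧ a = min(0.21, 0.14) = 0.14
c ⊕ d = min(1, 0.38 + 0.21) = min(1, 0.59) = 0.59
¬(c ⊕ d) = 1 − 0.59 = 0.41
a ⊕ ¬(c ⊕ d) = min(1, 0.14 + 0.41) = min(1, 0.55) = 0.55
(¬b ∧ a) ⊕ (a ⊕ ¬(c ⊕ d)) = min(1, 0.14 + 0.55) = min(1, 0.69) = 0.69
¬¬b ⇒ ((¬b ∧ a) ⊕ (a ⊕ ¬(c ⊕ d))) = min(1, 1 − 0.79 + 0.69) = min(1, 0.90) = 0.90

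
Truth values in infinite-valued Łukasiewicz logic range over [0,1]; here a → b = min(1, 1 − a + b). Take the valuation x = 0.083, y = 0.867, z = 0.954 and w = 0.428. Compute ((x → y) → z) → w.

x → y = min(1, 1 − 0.083 + 0.867) = min(1, 1.784) = 1.000
(x → y) → z = min(1, 1 − 1.000 + 0.954) = min(1, 0.954) = 0.954
((x → y) → z) → w = min(1, 1 − 0.954 + 0.428) = min(1, 0.474) = 0.474

0.474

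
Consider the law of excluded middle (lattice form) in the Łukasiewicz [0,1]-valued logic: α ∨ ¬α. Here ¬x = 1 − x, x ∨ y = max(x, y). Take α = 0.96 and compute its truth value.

0.96

¬α = 1 − 0.96 = 0.04
α ∨ ¬α = max(0.96, 0.04) = 0.96
(The value 0.96 < 1 shows this instance is not satisfied; not a Ł∞-tautology — its value is max(a, 1−a).)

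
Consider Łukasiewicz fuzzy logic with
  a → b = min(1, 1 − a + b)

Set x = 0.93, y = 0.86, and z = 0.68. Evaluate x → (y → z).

0.89

y → z = min(1, 1 − 0.86 + 0.68) = min(1, 0.82) = 0.82
x → (y → z) = min(1, 1 − 0.93 + 0.82) = min(1, 0.89) = 0.89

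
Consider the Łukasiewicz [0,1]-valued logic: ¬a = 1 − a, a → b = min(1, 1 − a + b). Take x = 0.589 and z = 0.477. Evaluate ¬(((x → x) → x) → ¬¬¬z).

x → x = min(1, 1 − 0.589 + 0.589) = min(1, 1.000) = 1.000
(x → x) → x = min(1, 1 − 1.000 + 0.589) = min(1, 0.589) = 0.589
¬z = 1 − 0.477 = 0.523
¬¬z = 1 − 0.523 = 0.477
¬¬¬z = 1 − 0.477 = 0.523
((x → x) → x) → ¬¬¬z = min(1, 1 − 0.589 + 0.523) = min(1, 0.934) = 0.934
¬(((x → x) → x) → ¬¬¬z) = 1 − 0.934 = 0.066

0.066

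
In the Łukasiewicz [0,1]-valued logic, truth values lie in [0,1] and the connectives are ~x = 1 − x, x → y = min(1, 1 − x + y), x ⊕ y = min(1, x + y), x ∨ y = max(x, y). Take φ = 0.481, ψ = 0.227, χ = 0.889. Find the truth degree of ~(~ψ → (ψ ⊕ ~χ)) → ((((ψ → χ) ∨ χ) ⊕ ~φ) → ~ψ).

1.000

~ψ = 1 − 0.227 = 0.773
~χ = 1 − 0.889 = 0.111
ψ ⊕ ~χ = min(1, 0.227 + 0.111) = min(1, 0.338) = 0.338
~ψ → (ψ ⊕ ~χ) = min(1, 1 − 0.773 + 0.338) = min(1, 0.565) = 0.565
~(~ψ → (ψ ⊕ ~χ)) = 1 − 0.565 = 0.435
ψ → χ = min(1, 1 − 0.227 + 0.889) = min(1, 1.662) = 1.000
(ψ → χ) ∨ χ = max(1.000, 0.889) = 1.000
~φ = 1 − 0.481 = 0.519
((ψ → χ) ∨ χ) ⊕ ~φ = min(1, 1.000 + 0.519) = min(1, 1.519) = 1.000
(((ψ → χ) ∨ χ) ⊕ ~φ) → ~ψ = min(1, 1 − 1.000 + 0.773) = min(1, 0.773) = 0.773
~(~ψ → (ψ ⊕ ~χ)) → ((((ψ → χ) ∨ χ) ⊕ ~φ) → ~ψ) = min(1, 1 − 0.435 + 0.773) = min(1, 1.338) = 1.000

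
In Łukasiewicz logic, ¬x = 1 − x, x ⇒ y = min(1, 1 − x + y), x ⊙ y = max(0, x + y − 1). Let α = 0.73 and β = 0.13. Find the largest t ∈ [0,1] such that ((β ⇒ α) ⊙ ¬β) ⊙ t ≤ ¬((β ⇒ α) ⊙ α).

0.40

β ⇒ α = min(1, 1 − 0.13 + 0.73) = min(1, 1.60) = 1.00
¬β = 1 − 0.13 = 0.87
(β ⇒ α) ⊙ ¬β = max(0, 1.00 + 0.87 − 1) = max(0, 0.87) = 0.87
So the left factor is (β ⇒ α) ⊙ ¬β = 0.87.
(β ⇒ α) ⊙ α = max(0, 1.00 + 0.73 − 1) = max(0, 0.73) = 0.73
¬((β ⇒ α) ⊙ α) = 1 − 0.73 = 0.27
So the right-hand bound is ¬((β ⇒ α) ⊙ α) = 0.27.
The residuum of the Łukasiewicz t-norm gives the supremum: min(1, 1 − 0.87 + 0.27).
1 − 0.87 + 0.27 = 0.40, so t = min(1, 0.40) = 0.40.
Check: 0.87 ⊙ 0.40 = max(0, 0.27) = 0.27 ≤ 0.27.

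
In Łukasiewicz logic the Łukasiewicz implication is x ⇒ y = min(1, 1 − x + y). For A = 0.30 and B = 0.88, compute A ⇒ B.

A ⇒ B = min(1, 1 − 0.30 + 0.88) = min(1, 1.58) = 1.00
For comparison, the Gödel implication (1 if x ≤ y else y) would give 1.00.

1.00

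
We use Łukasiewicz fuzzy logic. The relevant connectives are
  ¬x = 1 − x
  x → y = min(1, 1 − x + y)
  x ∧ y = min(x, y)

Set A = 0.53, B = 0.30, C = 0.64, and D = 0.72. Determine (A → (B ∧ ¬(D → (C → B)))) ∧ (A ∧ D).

0.53

C → B = min(1, 1 − 0.64 + 0.30) = min(1, 0.66) = 0.66
D → (C → B) = min(1, 1 − 0.72 + 0.66) = min(1, 0.94) = 0.94
¬(D → (C → B)) = 1 − 0.94 = 0.06
B ∧ ¬(D → (C → B)) = min(0.30, 0.06) = 0.06
A → (B ∧ ¬(D → (C → B))) = min(1, 1 − 0.53 + 0.06) = min(1, 0.53) = 0.53
A ∧ D = min(0.53, 0.72) = 0.53
(A → (B ∧ ¬(D → (C → B)))) ∧ (A ∧ D) = min(0.53, 0.53) = 0.53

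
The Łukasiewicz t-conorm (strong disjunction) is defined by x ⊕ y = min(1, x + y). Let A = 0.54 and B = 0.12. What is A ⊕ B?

0.66

A ⊕ B = min(1, 0.54 + 0.12) = min(1, 0.66) = 0.66
For comparison, the Gödel t-conorm max(x, y) would give 0.54.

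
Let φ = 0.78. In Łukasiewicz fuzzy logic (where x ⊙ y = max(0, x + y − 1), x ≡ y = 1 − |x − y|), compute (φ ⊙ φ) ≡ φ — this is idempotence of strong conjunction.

φ ⊙ φ = max(0, 0.78 + 0.78 − 1) = max(0, 0.56) = 0.56
(φ ⊙ φ) ≡ φ = 1 − |0.56 − 0.78| = 1 − 0.22 = 0.78
(The value 0.78 < 1 shows this instance is not satisfied; fails in Ł∞ since a ⊗ a = max(0, 2a−1) ≠ a in general.)

0.78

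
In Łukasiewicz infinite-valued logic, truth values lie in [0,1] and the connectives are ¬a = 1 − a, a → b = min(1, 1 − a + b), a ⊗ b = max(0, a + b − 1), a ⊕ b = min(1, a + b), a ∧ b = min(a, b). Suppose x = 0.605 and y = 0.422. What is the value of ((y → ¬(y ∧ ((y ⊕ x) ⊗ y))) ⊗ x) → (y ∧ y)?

y ⊕ x = min(1, 0.422 + 0.605) = min(1, 1.027) = 1.000
(y ⊕ x) ⊗ y = max(0, 1.000 + 0.422 − 1) = max(0, 0.422) = 0.422
y ∧ ((y ⊕ x) ⊗ y) = min(0.422, 0.422) = 0.422
¬(y ∧ ((y ⊕ x) ⊗ y)) = 1 − 0.422 = 0.578
y → ¬(y ∧ ((y ⊕ x) ⊗ y)) = min(1, 1 − 0.422 + 0.578) = min(1, 1.156) = 1.000
(y → ¬(y ∧ ((y ⊕ x) ⊗ y))) ⊗ x = max(0, 1.000 + 0.605 − 1) = max(0, 0.605) = 0.605
y ∧ y = min(0.422, 0.422) = 0.422
((y → ¬(y ∧ ((y ⊕ x) ⊗ y))) ⊗ x) → (y ∧ y) = min(1, 1 − 0.605 + 0.422) = min(1, 0.817) = 0.817

0.817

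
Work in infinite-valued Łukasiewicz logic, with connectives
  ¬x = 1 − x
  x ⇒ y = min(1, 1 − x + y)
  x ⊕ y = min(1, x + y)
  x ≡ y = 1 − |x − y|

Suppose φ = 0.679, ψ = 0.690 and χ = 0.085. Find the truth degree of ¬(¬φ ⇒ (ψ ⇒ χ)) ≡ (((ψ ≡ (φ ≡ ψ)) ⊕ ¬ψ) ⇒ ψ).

¬φ = 1 − 0.679 = 0.321
ψ ⇒ χ = min(1, 1 − 0.690 + 0.085) = min(1, 0.395) = 0.395
¬φ ⇒ (ψ ⇒ χ) = min(1, 1 − 0.321 + 0.395) = min(1, 1.074) = 1.000
¬(¬φ ⇒ (ψ ⇒ χ)) = 1 − 1.000 = 0.000
φ ≡ ψ = 1 − |0.679 − 0.690| = 1 − 0.011 = 0.989
ψ ≡ (φ ≡ ψ) = 1 − |0.690 − 0.989| = 1 − 0.299 = 0.701
¬ψ = 1 − 0.690 = 0.310
(ψ ≡ (φ ≡ ψ)) ⊕ ¬ψ = min(1, 0.701 + 0.310) = min(1, 1.011) = 1.000
((ψ ≡ (φ ≡ ψ)) ⊕ ¬ψ) ⇒ ψ = min(1, 1 − 1.000 + 0.690) = min(1, 0.690) = 0.690
¬(¬φ ⇒ (ψ ⇒ χ)) ≡ (((ψ ≡ (φ ≡ ψ)) ⊕ ¬ψ) ⇒ ψ) = 1 − |0.000 − 0.690| = 1 − 0.690 = 0.310

0.310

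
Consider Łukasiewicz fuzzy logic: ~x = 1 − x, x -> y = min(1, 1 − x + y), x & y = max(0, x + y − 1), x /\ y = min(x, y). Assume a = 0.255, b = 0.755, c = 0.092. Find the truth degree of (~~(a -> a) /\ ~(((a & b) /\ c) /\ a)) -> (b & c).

a -> a = min(1, 1 − 0.255 + 0.255) = min(1, 1.000) = 1.000
~(a -> a) = 1 − 1.000 = 0.000
~~(a -> a) = 1 − 0.000 = 1.000
a & b = max(0, 0.255 + 0.755 − 1) = max(0, 0.010) = 0.010
(a & b) /\ c = min(0.010, 0.092) = 0.010
((a & b) /\ c) /\ a = min(0.010, 0.255) = 0.010
~(((a & b) /\ c) /\ a) = 1 − 0.010 = 0.990
~~(a -> a) /\ ~(((a & b) /\ c) /\ a) = min(1.000, 0.990) = 0.990
b & c = max(0, 0.755 + 0.092 − 1) = max(0, -0.153) = 0.000
(~~(a -> a) /\ ~(((a & b) /\ c) /\ a)) -> (b & c) = min(1, 1 − 0.990 + 0.000) = min(1, 0.010) = 0.010

0.010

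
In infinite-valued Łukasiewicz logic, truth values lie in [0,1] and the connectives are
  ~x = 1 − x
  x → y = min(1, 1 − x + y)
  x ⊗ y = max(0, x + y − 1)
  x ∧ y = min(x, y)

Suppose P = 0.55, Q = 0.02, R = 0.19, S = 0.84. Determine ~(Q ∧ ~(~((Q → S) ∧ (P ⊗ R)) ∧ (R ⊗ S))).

Q → S = min(1, 1 − 0.02 + 0.84) = min(1, 1.82) = 1.00
P ⊗ R = max(0, 0.55 + 0.19 − 1) = max(0, -0.26) = 0.00
(Q → S) ∧ (P ⊗ R) = min(1.00, 0.00) = 0.00
~((Q → S) ∧ (P ⊗ R)) = 1 − 0.00 = 1.00
R ⊗ S = max(0, 0.19 + 0.84 − 1) = max(0, 0.03) = 0.03
~((Q → S) ∧ (P ⊗ R)) ∧ (R ⊗ S) = min(1.00, 0.03) = 0.03
~(~((Q → S) ∧ (P ⊗ R)) ∧ (R ⊗ S)) = 1 − 0.03 = 0.97
Q ∧ ~(~((Q → S) ∧ (P ⊗ R)) ∧ (R ⊗ S)) = min(0.02, 0.97) = 0.02
~(Q ∧ ~(~((Q → S) ∧ (P ⊗ R)) ∧ (R ⊗ S))) = 1 − 0.02 = 0.98

0.98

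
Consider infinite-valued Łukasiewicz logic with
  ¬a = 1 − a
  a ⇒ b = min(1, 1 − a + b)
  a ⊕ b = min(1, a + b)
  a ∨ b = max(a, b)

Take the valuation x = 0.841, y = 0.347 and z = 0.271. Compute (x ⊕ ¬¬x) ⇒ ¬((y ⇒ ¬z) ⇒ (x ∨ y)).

0.159

¬x = 1 − 0.841 = 0.159
¬¬x = 1 − 0.159 = 0.841
x ⊕ ¬¬x = min(1, 0.841 + 0.841) = min(1, 1.682) = 1.000
¬z = 1 − 0.271 = 0.729
y ⇒ ¬z = min(1, 1 − 0.347 + 0.729) = min(1, 1.382) = 1.000
x ∨ y = max(0.841, 0.347) = 0.841
(y ⇒ ¬z) ⇒ (x ∨ y) = min(1, 1 − 1.000 + 0.841) = min(1, 0.841) = 0.841
¬((y ⇒ ¬z) ⇒ (x ∨ y)) = 1 − 0.841 = 0.159
(x ⊕ ¬¬x) ⇒ ¬((y ⇒ ¬z) ⇒ (x ∨ y)) = min(1, 1 − 1.000 + 0.159) = min(1, 0.159) = 0.159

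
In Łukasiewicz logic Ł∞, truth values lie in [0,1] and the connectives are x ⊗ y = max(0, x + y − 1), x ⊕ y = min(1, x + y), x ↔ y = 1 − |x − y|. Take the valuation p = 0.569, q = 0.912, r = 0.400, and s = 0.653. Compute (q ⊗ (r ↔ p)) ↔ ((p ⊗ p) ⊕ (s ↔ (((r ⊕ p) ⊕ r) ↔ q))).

r ↔ p = 1 − |0.400 − 0.569| = 1 − 0.169 = 0.831
q ⊗ (r ↔ p) = max(0, 0.912 + 0.831 − 1) = max(0, 0.743) = 0.743
p ⊗ p = max(0, 0.569 + 0.569 − 1) = max(0, 0.138) = 0.138
r ⊕ p = min(1, 0.400 + 0.569) = min(1, 0.969) = 0.969
(r ⊕ p) ⊕ r = min(1, 0.969 + 0.400) = min(1, 1.369) = 1.000
((r ⊕ p) ⊕ r) ↔ q = 1 − |1.000 − 0.912| = 1 − 0.088 = 0.912
s ↔ (((r ⊕ p) ⊕ r) ↔ q) = 1 − |0.653 − 0.912| = 1 − 0.259 = 0.741
(p ⊗ p) ⊕ (s ↔ (((r ⊕ p) ⊕ r) ↔ q)) = min(1, 0.138 + 0.741) = min(1, 0.879) = 0.879
(q ⊗ (r ↔ p)) ↔ ((p ⊗ p) ⊕ (s ↔ (((r ⊕ p) ⊕ r) ↔ q))) = 1 − |0.743 − 0.879| = 1 − 0.136 = 0.864

0.864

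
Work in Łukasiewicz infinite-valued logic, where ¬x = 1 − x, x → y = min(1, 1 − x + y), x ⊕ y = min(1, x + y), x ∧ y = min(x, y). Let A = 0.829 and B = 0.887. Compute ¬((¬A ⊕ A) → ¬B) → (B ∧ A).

¬A = 1 − 0.829 = 0.171
¬A ⊕ A = min(1, 0.171 + 0.829) = min(1, 1.000) = 1.000
¬B = 1 − 0.887 = 0.113
(¬A ⊕ A) → ¬B = min(1, 1 − 1.000 + 0.113) = min(1, 0.113) = 0.113
¬((¬A ⊕ A) → ¬B) = 1 − 0.113 = 0.887
B ∧ A = min(0.887, 0.829) = 0.829
¬((¬A ⊕ A) → ¬B) → (B ∧ A) = min(1, 1 − 0.887 + 0.829) = min(1, 0.942) = 0.942

0.942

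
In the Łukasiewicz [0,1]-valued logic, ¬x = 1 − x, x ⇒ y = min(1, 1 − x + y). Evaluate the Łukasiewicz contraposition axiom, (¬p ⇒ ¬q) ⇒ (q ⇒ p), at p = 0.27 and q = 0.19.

¬p = 1 − 0.27 = 0.73
¬q = 1 − 0.19 = 0.81
¬p ⇒ ¬q = min(1, 1 − 0.73 + 0.81) = min(1, 1.08) = 1.00
q ⇒ p = min(1, 1 − 0.19 + 0.27) = min(1, 1.08) = 1.00
(¬p ⇒ ¬q) ⇒ (q ⇒ p) = min(1, 1 − 1.00 + 1.00) = min(1, 1.00) = 1.00
(As expected: an axiom of Ł∞, always 1.)

1.00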